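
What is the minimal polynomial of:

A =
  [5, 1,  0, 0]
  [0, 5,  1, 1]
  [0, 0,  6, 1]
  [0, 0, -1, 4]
x^3 - 15*x^2 + 75*x - 125

The characteristic polynomial is χ_A(x) = (x - 5)^4, so the eigenvalues are known. The minimal polynomial is
  m_A(x) = Π_λ (x − λ)^{k_λ}
where k_λ is the size of the *largest* Jordan block for λ (equivalently, the smallest k with (A − λI)^k v = 0 for every generalised eigenvector v of λ).

  λ = 5: largest Jordan block has size 3, contributing (x − 5)^3

So m_A(x) = (x - 5)^3 = x^3 - 15*x^2 + 75*x - 125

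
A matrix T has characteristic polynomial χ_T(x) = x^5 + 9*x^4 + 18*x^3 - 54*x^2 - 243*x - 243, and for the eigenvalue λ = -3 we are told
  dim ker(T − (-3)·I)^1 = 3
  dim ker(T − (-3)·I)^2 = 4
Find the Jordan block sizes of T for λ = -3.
Block sizes for λ = -3: [2, 1, 1]

From the dimensions of kernels of powers, the number of Jordan blocks of size at least j is d_j − d_{j−1} where d_j = dim ker(N^j) (with d_0 = 0). Computing the differences gives [3, 1].
The number of blocks of size exactly k is (#blocks of size ≥ k) − (#blocks of size ≥ k + 1), so the partition is: 2 block(s) of size 1, 1 block(s) of size 2.
In nonincreasing order the block sizes are [2, 1, 1].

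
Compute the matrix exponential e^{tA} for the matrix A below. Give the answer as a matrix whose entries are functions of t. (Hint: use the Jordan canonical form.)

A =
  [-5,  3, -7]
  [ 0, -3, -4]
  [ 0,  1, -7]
e^{tA} =
  [exp(-5*t), -t^2*exp(-5*t)/2 + 3*t*exp(-5*t), t^2*exp(-5*t) - 7*t*exp(-5*t)]
  [0, 2*t*exp(-5*t) + exp(-5*t), -4*t*exp(-5*t)]
  [0, t*exp(-5*t), -2*t*exp(-5*t) + exp(-5*t)]

Strategy: write A = P · J · P⁻¹ where J is a Jordan canonical form, so e^{tA} = P · e^{tJ} · P⁻¹, and e^{tJ} can be computed block-by-block.

A has Jordan form
J =
  [-5,  1,  0]
  [ 0, -5,  1]
  [ 0,  0, -5]
(up to reordering of blocks).

Per-block formulas:
  For a 3×3 Jordan block J_3(-5): exp(t · J_3(-5)) = e^(-5t)·(I + t·N + (t^2/2)·N^2), where N is the 3×3 nilpotent shift.

After assembling e^{tJ} and conjugating by P, we get:

e^{tA} =
  [exp(-5*t), -t^2*exp(-5*t)/2 + 3*t*exp(-5*t), t^2*exp(-5*t) - 7*t*exp(-5*t)]
  [0, 2*t*exp(-5*t) + exp(-5*t), -4*t*exp(-5*t)]
  [0, t*exp(-5*t), -2*t*exp(-5*t) + exp(-5*t)]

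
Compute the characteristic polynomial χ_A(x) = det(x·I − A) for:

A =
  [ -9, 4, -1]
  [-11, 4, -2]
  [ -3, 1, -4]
x^3 + 9*x^2 + 27*x + 27

Expanding det(x·I − A) (e.g. by cofactor expansion or by noting that A is similar to its Jordan form J, which has the same characteristic polynomial as A) gives
  χ_A(x) = x^3 + 9*x^2 + 27*x + 27
which factors as (x + 3)^3. The eigenvalues (with algebraic multiplicities) are λ = -3 with multiplicity 3.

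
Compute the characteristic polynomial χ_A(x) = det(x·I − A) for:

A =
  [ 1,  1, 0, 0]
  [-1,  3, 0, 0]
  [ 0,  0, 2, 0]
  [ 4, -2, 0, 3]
x^4 - 9*x^3 + 30*x^2 - 44*x + 24

Expanding det(x·I − A) (e.g. by cofactor expansion or by noting that A is similar to its Jordan form J, which has the same characteristic polynomial as A) gives
  χ_A(x) = x^4 - 9*x^3 + 30*x^2 - 44*x + 24
which factors as (x - 3)*(x - 2)^3. The eigenvalues (with algebraic multiplicities) are λ = 2 with multiplicity 3, λ = 3 with multiplicity 1.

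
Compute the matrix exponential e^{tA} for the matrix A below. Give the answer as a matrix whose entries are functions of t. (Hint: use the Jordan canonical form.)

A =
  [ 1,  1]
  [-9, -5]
e^{tA} =
  [3*t*exp(-2*t) + exp(-2*t), t*exp(-2*t)]
  [-9*t*exp(-2*t), -3*t*exp(-2*t) + exp(-2*t)]

Strategy: write A = P · J · P⁻¹ where J is a Jordan canonical form, so e^{tA} = P · e^{tJ} · P⁻¹, and e^{tJ} can be computed block-by-block.

A has Jordan form
J =
  [-2,  1]
  [ 0, -2]
(up to reordering of blocks).

Per-block formulas:
  For a 2×2 Jordan block J_2(-2): exp(t · J_2(-2)) = e^(-2t)·(I + t·N), where N is the 2×2 nilpotent shift.

After assembling e^{tJ} and conjugating by P, we get:

e^{tA} =
  [3*t*exp(-2*t) + exp(-2*t), t*exp(-2*t)]
  [-9*t*exp(-2*t), -3*t*exp(-2*t) + exp(-2*t)]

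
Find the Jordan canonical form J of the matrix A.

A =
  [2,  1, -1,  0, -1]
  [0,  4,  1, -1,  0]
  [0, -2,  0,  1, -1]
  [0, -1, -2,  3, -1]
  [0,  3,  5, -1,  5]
J_1(2) ⊕ J_2(3) ⊕ J_2(3)

The characteristic polynomial is
  det(x·I − A) = x^5 - 14*x^4 + 78*x^3 - 216*x^2 + 297*x - 162 = (x - 3)^4*(x - 2)

Eigenvalues and multiplicities (the geometric multiplicity of λ is n − rank(A − λI), which equals the number of Jordan blocks for λ):
  λ = 2: algebraic multiplicity = 1, geometric multiplicity = 1
  λ = 3: algebraic multiplicity = 4, geometric multiplicity = 2

Determining the block sizes for each eigenvalue:
  λ = 2: one block (gm = 1), so the single block has size am = 1 → block sizes [1]
  λ = 3: with am = 4 and gm = 2, the partition is not yet determined (e.g. several partitions of 4 into 2 parts exist). Let N = A − (3)·I. Computing rank(N^1) = 3, rank(N^2) = 1; the number of blocks of size ≥ j is rank(N^{j−1}) − rank(N^j), giving [2, 2]. So we have 2 block(s) of size 2 → block sizes [2, 2]

Assembling the blocks gives a Jordan form
J =
  [2, 0, 0, 0, 0]
  [0, 3, 1, 0, 0]
  [0, 0, 3, 0, 0]
  [0, 0, 0, 3, 1]
  [0, 0, 0, 0, 3]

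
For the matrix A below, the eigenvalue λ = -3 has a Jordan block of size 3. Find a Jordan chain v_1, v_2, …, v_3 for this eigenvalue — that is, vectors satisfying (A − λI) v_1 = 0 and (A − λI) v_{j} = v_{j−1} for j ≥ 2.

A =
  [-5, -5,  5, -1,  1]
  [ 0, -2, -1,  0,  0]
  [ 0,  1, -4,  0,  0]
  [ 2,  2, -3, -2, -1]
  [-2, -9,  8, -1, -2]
A Jordan chain for λ = -3 of length 3:
v_1 = (-1, 0, 0, 0, -2)ᵀ
v_2 = (-5, 1, 1, 2, -9)ᵀ
v_3 = (0, 1, 0, 0, 0)ᵀ

Let N = A − (-3)·I. We want v_3 with N^3 v_3 = 0 but N^2 v_3 ≠ 0; then v_{j-1} := N · v_j for j = 3, …, 2.

Pick v_3 = (0, 1, 0, 0, 0)ᵀ.
Then v_2 = N · v_3 = (-5, 1, 1, 2, -9)ᵀ.
Then v_1 = N · v_2 = (-1, 0, 0, 0, -2)ᵀ.

Sanity check: (A − (-3)·I) v_1 = (0, 0, 0, 0, 0)ᵀ = 0. ✓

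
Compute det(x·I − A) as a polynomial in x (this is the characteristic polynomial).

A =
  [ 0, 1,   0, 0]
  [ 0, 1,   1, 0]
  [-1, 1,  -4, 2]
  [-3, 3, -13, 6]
x^4 - 3*x^3 + 3*x^2 - x

Expanding det(x·I − A) (e.g. by cofactor expansion or by noting that A is similar to its Jordan form J, which has the same characteristic polynomial as A) gives
  χ_A(x) = x^4 - 3*x^3 + 3*x^2 - x
which factors as x*(x - 1)^3. The eigenvalues (with algebraic multiplicities) are λ = 0 with multiplicity 1, λ = 1 with multiplicity 3.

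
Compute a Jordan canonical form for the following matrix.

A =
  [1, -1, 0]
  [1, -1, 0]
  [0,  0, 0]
J_2(0) ⊕ J_1(0)

The characteristic polynomial is
  det(x·I − A) = x^3

Eigenvalues and multiplicities (the geometric multiplicity of λ is n − rank(A − λI), which equals the number of Jordan blocks for λ):
  λ = 0: algebraic multiplicity = 3, geometric multiplicity = 2

Determining the block sizes for each eigenvalue:
  λ = 0: 2 blocks summing to 3 forces exactly one block of size 2 and the rest size 1 → block sizes [2, 1]

Assembling the blocks gives a Jordan form
J =
  [0, 1, 0]
  [0, 0, 0]
  [0, 0, 0]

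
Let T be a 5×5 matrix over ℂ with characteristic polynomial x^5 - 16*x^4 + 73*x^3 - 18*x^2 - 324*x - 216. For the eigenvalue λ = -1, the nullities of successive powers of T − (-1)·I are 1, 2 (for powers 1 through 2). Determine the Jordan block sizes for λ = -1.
Block sizes for λ = -1: [2]

From the dimensions of kernels of powers, the number of Jordan blocks of size at least j is d_j − d_{j−1} where d_j = dim ker(N^j) (with d_0 = 0). Computing the differences gives [1, 1].
The number of blocks of size exactly k is (#blocks of size ≥ k) − (#blocks of size ≥ k + 1), so the partition is: 1 block(s) of size 2.
In nonincreasing order the block sizes are [2].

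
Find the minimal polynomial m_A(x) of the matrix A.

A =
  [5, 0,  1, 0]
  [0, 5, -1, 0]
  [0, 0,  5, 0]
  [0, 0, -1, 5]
x^2 - 10*x + 25

The characteristic polynomial is χ_A(x) = (x - 5)^4, so the eigenvalues are known. The minimal polynomial is
  m_A(x) = Π_λ (x − λ)^{k_λ}
where k_λ is the size of the *largest* Jordan block for λ (equivalently, the smallest k with (A − λI)^k v = 0 for every generalised eigenvector v of λ).

  λ = 5: largest Jordan block has size 2, contributing (x − 5)^2

So m_A(x) = (x - 5)^2 = x^2 - 10*x + 25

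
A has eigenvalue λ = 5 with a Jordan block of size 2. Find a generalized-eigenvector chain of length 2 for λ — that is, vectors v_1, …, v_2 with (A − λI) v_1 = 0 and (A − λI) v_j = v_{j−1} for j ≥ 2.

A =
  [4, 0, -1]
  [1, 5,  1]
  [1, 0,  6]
A Jordan chain for λ = 5 of length 2:
v_1 = (-1, 1, 1)ᵀ
v_2 = (1, 0, 0)ᵀ

Let N = A − (5)·I. We want v_2 with N^2 v_2 = 0 but N^1 v_2 ≠ 0; then v_{j-1} := N · v_j for j = 2, …, 2.

Pick v_2 = (1, 0, 0)ᵀ.
Then v_1 = N · v_2 = (-1, 1, 1)ᵀ.

Sanity check: (A − (5)·I) v_1 = (0, 0, 0)ᵀ = 0. ✓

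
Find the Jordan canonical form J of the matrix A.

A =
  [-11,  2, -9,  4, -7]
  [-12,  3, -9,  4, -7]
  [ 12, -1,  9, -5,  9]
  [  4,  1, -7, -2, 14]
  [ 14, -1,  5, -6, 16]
J_2(1) ⊕ J_1(1) ⊕ J_2(6)

The characteristic polynomial is
  det(x·I − A) = x^5 - 15*x^4 + 75*x^3 - 145*x^2 + 120*x - 36 = (x - 6)^2*(x - 1)^3

Eigenvalues and multiplicities (the geometric multiplicity of λ is n − rank(A − λI), which equals the number of Jordan blocks for λ):
  λ = 1: algebraic multiplicity = 3, geometric multiplicity = 2
  λ = 6: algebraic multiplicity = 2, geometric multiplicity = 1

Determining the block sizes for each eigenvalue:
  λ = 1: 2 blocks summing to 3 forces exactly one block of size 2 and the rest size 1 → block sizes [2, 1]
  λ = 6: one block (gm = 1), so the single block has size am = 2 → block sizes [2]

Assembling the blocks gives a Jordan form
J =
  [1, 1, 0, 0, 0]
  [0, 1, 0, 0, 0]
  [0, 0, 1, 0, 0]
  [0, 0, 0, 6, 1]
  [0, 0, 0, 0, 6]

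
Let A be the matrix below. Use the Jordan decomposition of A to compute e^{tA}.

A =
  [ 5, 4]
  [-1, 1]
e^{tA} =
  [2*t*exp(3*t) + exp(3*t), 4*t*exp(3*t)]
  [-t*exp(3*t), -2*t*exp(3*t) + exp(3*t)]

Strategy: write A = P · J · P⁻¹ where J is a Jordan canonical form, so e^{tA} = P · e^{tJ} · P⁻¹, and e^{tJ} can be computed block-by-block.

A has Jordan form
J =
  [3, 1]
  [0, 3]
(up to reordering of blocks).

Per-block formulas:
  For a 2×2 Jordan block J_2(3): exp(t · J_2(3)) = e^(3t)·(I + t·N), where N is the 2×2 nilpotent shift.

After assembling e^{tJ} and conjugating by P, we get:

e^{tA} =
  [2*t*exp(3*t) + exp(3*t), 4*t*exp(3*t)]
  [-t*exp(3*t), -2*t*exp(3*t) + exp(3*t)]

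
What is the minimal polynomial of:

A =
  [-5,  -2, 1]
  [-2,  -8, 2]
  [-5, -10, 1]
x^2 + 8*x + 16

The characteristic polynomial is χ_A(x) = (x + 4)^3, so the eigenvalues are known. The minimal polynomial is
  m_A(x) = Π_λ (x − λ)^{k_λ}
where k_λ is the size of the *largest* Jordan block for λ (equivalently, the smallest k with (A − λI)^k v = 0 for every generalised eigenvector v of λ).

  λ = -4: largest Jordan block has size 2, contributing (x + 4)^2

So m_A(x) = (x + 4)^2 = x^2 + 8*x + 16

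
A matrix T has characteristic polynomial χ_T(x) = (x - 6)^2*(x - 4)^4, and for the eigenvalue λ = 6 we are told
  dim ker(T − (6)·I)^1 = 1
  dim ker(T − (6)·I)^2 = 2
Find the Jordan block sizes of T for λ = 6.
Block sizes for λ = 6: [2]

From the dimensions of kernels of powers, the number of Jordan blocks of size at least j is d_j − d_{j−1} where d_j = dim ker(N^j) (with d_0 = 0). Computing the differences gives [1, 1].
The number of blocks of size exactly k is (#blocks of size ≥ k) − (#blocks of size ≥ k + 1), so the partition is: 1 block(s) of size 2.
In nonincreasing order the block sizes are [2].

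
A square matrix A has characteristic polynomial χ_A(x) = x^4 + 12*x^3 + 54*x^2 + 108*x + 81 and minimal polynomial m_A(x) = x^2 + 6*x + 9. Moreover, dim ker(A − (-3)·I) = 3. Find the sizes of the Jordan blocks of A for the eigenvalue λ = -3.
Block sizes for λ = -3: [2, 1, 1]

Step 1 — from the characteristic polynomial, algebraic multiplicity of λ = -3 is 4. From dim ker(A − (-3)·I) = 3, there are exactly 3 Jordan blocks for λ = -3.
Step 2 — from the minimal polynomial, the factor (x + 3)^2 tells us the largest block for λ = -3 has size 2.
Step 3 — with total size 4, 3 blocks, and largest block 2, the block sizes (in nonincreasing order) are [2, 1, 1].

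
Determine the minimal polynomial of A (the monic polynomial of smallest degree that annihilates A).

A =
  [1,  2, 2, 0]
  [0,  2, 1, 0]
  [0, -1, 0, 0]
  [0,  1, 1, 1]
x^2 - 2*x + 1

The characteristic polynomial is χ_A(x) = (x - 1)^4, so the eigenvalues are known. The minimal polynomial is
  m_A(x) = Π_λ (x − λ)^{k_λ}
where k_λ is the size of the *largest* Jordan block for λ (equivalently, the smallest k with (A − λI)^k v = 0 for every generalised eigenvector v of λ).

  λ = 1: largest Jordan block has size 2, contributing (x − 1)^2

So m_A(x) = (x - 1)^2 = x^2 - 2*x + 1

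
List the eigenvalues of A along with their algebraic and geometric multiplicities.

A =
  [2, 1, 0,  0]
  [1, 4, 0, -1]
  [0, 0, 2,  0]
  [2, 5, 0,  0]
λ = 2: alg = 4, geom = 2

Step 1 — factor the characteristic polynomial to read off the algebraic multiplicities:
  χ_A(x) = (x - 2)^4

Step 2 — compute geometric multiplicities via the rank-nullity identity g(λ) = n − rank(A − λI):
  rank(A − (2)·I) = 2, so dim ker(A − (2)·I) = n − 2 = 2

Summary:
  λ = 2: algebraic multiplicity = 4, geometric multiplicity = 2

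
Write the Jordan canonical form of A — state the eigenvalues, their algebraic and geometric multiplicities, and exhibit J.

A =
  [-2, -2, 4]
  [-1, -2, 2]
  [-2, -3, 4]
J_3(0)

The characteristic polynomial is
  det(x·I − A) = x^3

Eigenvalues and multiplicities (the geometric multiplicity of λ is n − rank(A − λI), which equals the number of Jordan blocks for λ):
  λ = 0: algebraic multiplicity = 3, geometric multiplicity = 1

Determining the block sizes for each eigenvalue:
  λ = 0: one block (gm = 1), so the single block has size am = 3 → block sizes [3]

Assembling the blocks gives a Jordan form
J =
  [0, 1, 0]
  [0, 0, 1]
  [0, 0, 0]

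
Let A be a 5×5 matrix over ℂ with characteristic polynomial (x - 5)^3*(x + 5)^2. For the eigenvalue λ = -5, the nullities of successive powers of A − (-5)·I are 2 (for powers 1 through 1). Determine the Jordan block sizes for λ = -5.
Block sizes for λ = -5: [1, 1]

From the dimensions of kernels of powers, the number of Jordan blocks of size at least j is d_j − d_{j−1} where d_j = dim ker(N^j) (with d_0 = 0). Computing the differences gives [2].
The number of blocks of size exactly k is (#blocks of size ≥ k) − (#blocks of size ≥ k + 1), so the partition is: 2 block(s) of size 1.
In nonincreasing order the block sizes are [1, 1].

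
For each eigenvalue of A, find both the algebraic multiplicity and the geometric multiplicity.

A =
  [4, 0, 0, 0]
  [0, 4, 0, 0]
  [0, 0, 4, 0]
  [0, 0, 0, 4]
λ = 4: alg = 4, geom = 4

Step 1 — factor the characteristic polynomial to read off the algebraic multiplicities:
  χ_A(x) = (x - 4)^4

Step 2 — compute geometric multiplicities via the rank-nullity identity g(λ) = n − rank(A − λI):
  rank(A − (4)·I) = 0, so dim ker(A − (4)·I) = n − 0 = 4

Summary:
  λ = 4: algebraic multiplicity = 4, geometric multiplicity = 4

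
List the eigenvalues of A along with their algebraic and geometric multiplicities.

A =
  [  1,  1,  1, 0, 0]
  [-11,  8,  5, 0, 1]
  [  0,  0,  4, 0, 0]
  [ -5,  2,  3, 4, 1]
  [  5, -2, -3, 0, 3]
λ = 4: alg = 5, geom = 3

Step 1 — factor the characteristic polynomial to read off the algebraic multiplicities:
  χ_A(x) = (x - 4)^5

Step 2 — compute geometric multiplicities via the rank-nullity identity g(λ) = n − rank(A − λI):
  rank(A − (4)·I) = 2, so dim ker(A − (4)·I) = n − 2 = 3

Summary:
  λ = 4: algebraic multiplicity = 5, geometric multiplicity = 3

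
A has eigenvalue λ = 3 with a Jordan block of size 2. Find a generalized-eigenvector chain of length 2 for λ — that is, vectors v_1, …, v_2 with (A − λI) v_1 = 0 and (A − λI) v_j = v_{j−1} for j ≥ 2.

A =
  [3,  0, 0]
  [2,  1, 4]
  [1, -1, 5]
A Jordan chain for λ = 3 of length 2:
v_1 = (0, 2, 1)ᵀ
v_2 = (1, 0, 0)ᵀ

Let N = A − (3)·I. We want v_2 with N^2 v_2 = 0 but N^1 v_2 ≠ 0; then v_{j-1} := N · v_j for j = 2, …, 2.

Pick v_2 = (1, 0, 0)ᵀ.
Then v_1 = N · v_2 = (0, 2, 1)ᵀ.

Sanity check: (A − (3)·I) v_1 = (0, 0, 0)ᵀ = 0. ✓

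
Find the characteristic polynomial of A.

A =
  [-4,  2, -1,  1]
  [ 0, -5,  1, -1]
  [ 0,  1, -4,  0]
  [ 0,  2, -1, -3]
x^4 + 16*x^3 + 96*x^2 + 256*x + 256

Expanding det(x·I − A) (e.g. by cofactor expansion or by noting that A is similar to its Jordan form J, which has the same characteristic polynomial as A) gives
  χ_A(x) = x^4 + 16*x^3 + 96*x^2 + 256*x + 256
which factors as (x + 4)^4. The eigenvalues (with algebraic multiplicities) are λ = -4 with multiplicity 4.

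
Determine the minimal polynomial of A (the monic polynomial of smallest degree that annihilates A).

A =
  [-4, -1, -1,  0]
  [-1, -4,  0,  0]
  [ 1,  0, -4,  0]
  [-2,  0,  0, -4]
x^3 + 12*x^2 + 48*x + 64

The characteristic polynomial is χ_A(x) = (x + 4)^4, so the eigenvalues are known. The minimal polynomial is
  m_A(x) = Π_λ (x − λ)^{k_λ}
where k_λ is the size of the *largest* Jordan block for λ (equivalently, the smallest k with (A − λI)^k v = 0 for every generalised eigenvector v of λ).

  λ = -4: largest Jordan block has size 3, contributing (x + 4)^3

So m_A(x) = (x + 4)^3 = x^3 + 12*x^2 + 48*x + 64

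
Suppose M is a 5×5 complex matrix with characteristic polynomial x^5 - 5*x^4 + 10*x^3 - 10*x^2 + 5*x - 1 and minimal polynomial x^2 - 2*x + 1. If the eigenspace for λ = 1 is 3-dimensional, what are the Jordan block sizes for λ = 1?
Block sizes for λ = 1: [2, 2, 1]

Step 1 — from the characteristic polynomial, algebraic multiplicity of λ = 1 is 5. From dim ker(M − (1)·I) = 3, there are exactly 3 Jordan blocks for λ = 1.
Step 2 — from the minimal polynomial, the factor (x − 1)^2 tells us the largest block for λ = 1 has size 2.
Step 3 — with total size 5, 3 blocks, and largest block 2, the block sizes (in nonincreasing order) are [2, 2, 1].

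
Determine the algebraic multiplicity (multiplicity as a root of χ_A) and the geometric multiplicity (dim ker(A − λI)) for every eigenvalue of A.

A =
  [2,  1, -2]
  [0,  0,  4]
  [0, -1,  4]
λ = 2: alg = 3, geom = 2

Step 1 — factor the characteristic polynomial to read off the algebraic multiplicities:
  χ_A(x) = (x - 2)^3

Step 2 — compute geometric multiplicities via the rank-nullity identity g(λ) = n − rank(A − λI):
  rank(A − (2)·I) = 1, so dim ker(A − (2)·I) = n − 1 = 2

Summary:
  λ = 2: algebraic multiplicity = 3, geometric multiplicity = 2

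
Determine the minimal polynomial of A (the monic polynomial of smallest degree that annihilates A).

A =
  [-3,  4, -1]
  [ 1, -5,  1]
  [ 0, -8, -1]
x^3 + 9*x^2 + 27*x + 27

The characteristic polynomial is χ_A(x) = (x + 3)^3, so the eigenvalues are known. The minimal polynomial is
  m_A(x) = Π_λ (x − λ)^{k_λ}
where k_λ is the size of the *largest* Jordan block for λ (equivalently, the smallest k with (A − λI)^k v = 0 for every generalised eigenvector v of λ).

  λ = -3: largest Jordan block has size 3, contributing (x + 3)^3

So m_A(x) = (x + 3)^3 = x^3 + 9*x^2 + 27*x + 27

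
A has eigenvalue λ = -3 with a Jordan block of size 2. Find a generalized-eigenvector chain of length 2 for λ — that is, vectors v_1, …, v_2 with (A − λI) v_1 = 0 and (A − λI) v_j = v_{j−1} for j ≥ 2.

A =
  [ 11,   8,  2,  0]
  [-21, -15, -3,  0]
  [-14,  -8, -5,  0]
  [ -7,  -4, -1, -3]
A Jordan chain for λ = -3 of length 2:
v_1 = (14, -21, -14, -7)ᵀ
v_2 = (1, 0, 0, 0)ᵀ

Let N = A − (-3)·I. We want v_2 with N^2 v_2 = 0 but N^1 v_2 ≠ 0; then v_{j-1} := N · v_j for j = 2, …, 2.

Pick v_2 = (1, 0, 0, 0)ᵀ.
Then v_1 = N · v_2 = (14, -21, -14, -7)ᵀ.

Sanity check: (A − (-3)·I) v_1 = (0, 0, 0, 0)ᵀ = 0. ✓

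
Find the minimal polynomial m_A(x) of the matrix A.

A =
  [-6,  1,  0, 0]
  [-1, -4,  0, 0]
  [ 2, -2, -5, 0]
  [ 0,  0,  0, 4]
x^3 + 6*x^2 - 15*x - 100

The characteristic polynomial is χ_A(x) = (x - 4)*(x + 5)^3, so the eigenvalues are known. The minimal polynomial is
  m_A(x) = Π_λ (x − λ)^{k_λ}
where k_λ is the size of the *largest* Jordan block for λ (equivalently, the smallest k with (A − λI)^k v = 0 for every generalised eigenvector v of λ).

  λ = -5: largest Jordan block has size 2, contributing (x + 5)^2
  λ = 4: largest Jordan block has size 1, contributing (x − 4)

So m_A(x) = (x - 4)*(x + 5)^2 = x^3 + 6*x^2 - 15*x - 100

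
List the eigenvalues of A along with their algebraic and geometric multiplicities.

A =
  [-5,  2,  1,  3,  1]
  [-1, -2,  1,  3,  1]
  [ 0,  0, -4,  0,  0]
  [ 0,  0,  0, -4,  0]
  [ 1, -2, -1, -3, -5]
λ = -4: alg = 5, geom = 4

Step 1 — factor the characteristic polynomial to read off the algebraic multiplicities:
  χ_A(x) = (x + 4)^5

Step 2 — compute geometric multiplicities via the rank-nullity identity g(λ) = n − rank(A − λI):
  rank(A − (-4)·I) = 1, so dim ker(A − (-4)·I) = n − 1 = 4

Summary:
  λ = -4: algebraic multiplicity = 5, geometric multiplicity = 4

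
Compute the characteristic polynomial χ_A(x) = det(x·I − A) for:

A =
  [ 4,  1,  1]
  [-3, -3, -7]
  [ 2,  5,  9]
x^3 - 10*x^2 + 33*x - 36

Expanding det(x·I − A) (e.g. by cofactor expansion or by noting that A is similar to its Jordan form J, which has the same characteristic polynomial as A) gives
  χ_A(x) = x^3 - 10*x^2 + 33*x - 36
which factors as (x - 4)*(x - 3)^2. The eigenvalues (with algebraic multiplicities) are λ = 3 with multiplicity 2, λ = 4 with multiplicity 1.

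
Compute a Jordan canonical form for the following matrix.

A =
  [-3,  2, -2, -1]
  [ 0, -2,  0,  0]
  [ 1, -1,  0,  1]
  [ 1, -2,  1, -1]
J_2(-2) ⊕ J_2(-1)

The characteristic polynomial is
  det(x·I − A) = x^4 + 6*x^3 + 13*x^2 + 12*x + 4 = (x + 1)^2*(x + 2)^2

Eigenvalues and multiplicities (the geometric multiplicity of λ is n − rank(A − λI), which equals the number of Jordan blocks for λ):
  λ = -2: algebraic multiplicity = 2, geometric multiplicity = 1
  λ = -1: algebraic multiplicity = 2, geometric multiplicity = 1

Determining the block sizes for each eigenvalue:
  λ = -2: one block (gm = 1), so the single block has size am = 2 → block sizes [2]
  λ = -1: one block (gm = 1), so the single block has size am = 2 → block sizes [2]

Assembling the blocks gives a Jordan form
J =
  [-2,  1,  0,  0]
  [ 0, -2,  0,  0]
  [ 0,  0, -1,  1]
  [ 0,  0,  0, -1]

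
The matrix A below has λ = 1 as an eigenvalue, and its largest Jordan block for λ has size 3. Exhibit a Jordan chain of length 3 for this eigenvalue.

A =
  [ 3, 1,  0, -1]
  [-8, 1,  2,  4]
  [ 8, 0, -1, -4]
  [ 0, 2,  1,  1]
A Jordan chain for λ = 1 of length 3:
v_1 = (-4, 0, 0, -8)ᵀ
v_2 = (2, -8, 8, 0)ᵀ
v_3 = (1, 0, 0, 0)ᵀ

Let N = A − (1)·I. We want v_3 with N^3 v_3 = 0 but N^2 v_3 ≠ 0; then v_{j-1} := N · v_j for j = 3, …, 2.

Pick v_3 = (1, 0, 0, 0)ᵀ.
Then v_2 = N · v_3 = (2, -8, 8, 0)ᵀ.
Then v_1 = N · v_2 = (-4, 0, 0, -8)ᵀ.

Sanity check: (A − (1)·I) v_1 = (0, 0, 0, 0)ᵀ = 0. ✓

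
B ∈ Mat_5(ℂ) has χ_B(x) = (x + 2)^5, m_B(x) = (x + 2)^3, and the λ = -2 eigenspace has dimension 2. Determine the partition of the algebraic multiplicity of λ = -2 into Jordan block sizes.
Block sizes for λ = -2: [3, 2]

Step 1 — from the characteristic polynomial, algebraic multiplicity of λ = -2 is 5. From dim ker(B − (-2)·I) = 2, there are exactly 2 Jordan blocks for λ = -2.
Step 2 — from the minimal polynomial, the factor (x + 2)^3 tells us the largest block for λ = -2 has size 3.
Step 3 — with total size 5, 2 blocks, and largest block 3, the block sizes (in nonincreasing order) are [3, 2].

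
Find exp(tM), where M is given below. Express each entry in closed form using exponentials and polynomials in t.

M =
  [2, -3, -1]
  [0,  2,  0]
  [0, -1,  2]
e^{tM} =
  [exp(2*t), t^2*exp(2*t)/2 - 3*t*exp(2*t), -t*exp(2*t)]
  [0, exp(2*t), 0]
  [0, -t*exp(2*t), exp(2*t)]

Strategy: write M = P · J · P⁻¹ where J is a Jordan canonical form, so e^{tM} = P · e^{tJ} · P⁻¹, and e^{tJ} can be computed block-by-block.

M has Jordan form
J =
  [2, 1, 0]
  [0, 2, 1]
  [0, 0, 2]
(up to reordering of blocks).

Per-block formulas:
  For a 3×3 Jordan block J_3(2): exp(t · J_3(2)) = e^(2t)·(I + t·N + (t^2/2)·N^2), where N is the 3×3 nilpotent shift.

After assembling e^{tJ} and conjugating by P, we get:

e^{tM} =
  [exp(2*t), t^2*exp(2*t)/2 - 3*t*exp(2*t), -t*exp(2*t)]
  [0, exp(2*t), 0]
  [0, -t*exp(2*t), exp(2*t)]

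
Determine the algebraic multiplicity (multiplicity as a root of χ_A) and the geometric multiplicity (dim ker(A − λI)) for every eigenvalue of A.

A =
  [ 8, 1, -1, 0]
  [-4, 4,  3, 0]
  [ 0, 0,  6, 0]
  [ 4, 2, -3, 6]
λ = 6: alg = 4, geom = 2

Step 1 — factor the characteristic polynomial to read off the algebraic multiplicities:
  χ_A(x) = (x - 6)^4

Step 2 — compute geometric multiplicities via the rank-nullity identity g(λ) = n − rank(A − λI):
  rank(A − (6)·I) = 2, so dim ker(A − (6)·I) = n − 2 = 2

Summary:
  λ = 6: algebraic multiplicity = 4, geometric multiplicity = 2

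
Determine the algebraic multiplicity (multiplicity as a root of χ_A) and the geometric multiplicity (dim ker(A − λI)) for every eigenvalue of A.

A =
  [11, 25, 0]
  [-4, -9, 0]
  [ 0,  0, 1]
λ = 1: alg = 3, geom = 2

Step 1 — factor the characteristic polynomial to read off the algebraic multiplicities:
  χ_A(x) = (x - 1)^3

Step 2 — compute geometric multiplicities via the rank-nullity identity g(λ) = n − rank(A − λI):
  rank(A − (1)·I) = 1, so dim ker(A − (1)·I) = n − 1 = 2

Summary:
  λ = 1: algebraic multiplicity = 3, geometric multiplicity = 2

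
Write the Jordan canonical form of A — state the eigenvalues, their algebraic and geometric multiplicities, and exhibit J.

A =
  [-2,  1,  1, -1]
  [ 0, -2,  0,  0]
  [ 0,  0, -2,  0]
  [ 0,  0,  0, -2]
J_2(-2) ⊕ J_1(-2) ⊕ J_1(-2)

The characteristic polynomial is
  det(x·I − A) = x^4 + 8*x^3 + 24*x^2 + 32*x + 16 = (x + 2)^4

Eigenvalues and multiplicities (the geometric multiplicity of λ is n − rank(A − λI), which equals the number of Jordan blocks for λ):
  λ = -2: algebraic multiplicity = 4, geometric multiplicity = 3

Determining the block sizes for each eigenvalue:
  λ = -2: 3 blocks summing to 4 forces exactly one block of size 2 and the rest size 1 → block sizes [2, 1, 1]

Assembling the blocks gives a Jordan form
J =
  [-2,  1,  0,  0]
  [ 0, -2,  0,  0]
  [ 0,  0, -2,  0]
  [ 0,  0,  0, -2]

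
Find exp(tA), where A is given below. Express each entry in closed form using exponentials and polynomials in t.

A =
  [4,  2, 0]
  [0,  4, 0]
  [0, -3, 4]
e^{tA} =
  [exp(4*t), 2*t*exp(4*t), 0]
  [0, exp(4*t), 0]
  [0, -3*t*exp(4*t), exp(4*t)]

Strategy: write A = P · J · P⁻¹ where J is a Jordan canonical form, so e^{tA} = P · e^{tJ} · P⁻¹, and e^{tJ} can be computed block-by-block.

A has Jordan form
J =
  [4, 1, 0]
  [0, 4, 0]
  [0, 0, 4]
(up to reordering of blocks).

Per-block formulas:
  For a 2×2 Jordan block J_2(4): exp(t · J_2(4)) = e^(4t)·(I + t·N), where N is the 2×2 nilpotent shift.
  For a 1×1 block at λ = 4: exp(t · [4]) = [e^(4t)].

After assembling e^{tJ} and conjugating by P, we get:

e^{tA} =
  [exp(4*t), 2*t*exp(4*t), 0]
  [0, exp(4*t), 0]
  [0, -3*t*exp(4*t), exp(4*t)]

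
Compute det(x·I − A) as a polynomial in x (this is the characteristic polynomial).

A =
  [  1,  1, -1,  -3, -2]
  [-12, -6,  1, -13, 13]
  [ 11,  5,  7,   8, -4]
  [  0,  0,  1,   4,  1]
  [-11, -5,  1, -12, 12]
x^5 - 18*x^4 + 108*x^3 - 216*x^2

Expanding det(x·I − A) (e.g. by cofactor expansion or by noting that A is similar to its Jordan form J, which has the same characteristic polynomial as A) gives
  χ_A(x) = x^5 - 18*x^4 + 108*x^3 - 216*x^2
which factors as x^2*(x - 6)^3. The eigenvalues (with algebraic multiplicities) are λ = 0 with multiplicity 2, λ = 6 with multiplicity 3.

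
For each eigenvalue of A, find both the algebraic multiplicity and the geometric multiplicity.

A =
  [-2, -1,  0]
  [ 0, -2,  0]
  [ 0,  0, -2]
λ = -2: alg = 3, geom = 2

Step 1 — factor the characteristic polynomial to read off the algebraic multiplicities:
  χ_A(x) = (x + 2)^3

Step 2 — compute geometric multiplicities via the rank-nullity identity g(λ) = n − rank(A − λI):
  rank(A − (-2)·I) = 1, so dim ker(A − (-2)·I) = n − 1 = 2

Summary:
  λ = -2: algebraic multiplicity = 3, geometric multiplicity = 2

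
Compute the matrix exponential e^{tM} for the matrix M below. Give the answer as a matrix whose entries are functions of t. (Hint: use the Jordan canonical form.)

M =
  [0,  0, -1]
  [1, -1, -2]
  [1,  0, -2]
e^{tM} =
  [t*exp(-t) + exp(-t), 0, -t*exp(-t)]
  [-t^2*exp(-t)/2 + t*exp(-t), exp(-t), t^2*exp(-t)/2 - 2*t*exp(-t)]
  [t*exp(-t), 0, -t*exp(-t) + exp(-t)]

Strategy: write M = P · J · P⁻¹ where J is a Jordan canonical form, so e^{tM} = P · e^{tJ} · P⁻¹, and e^{tJ} can be computed block-by-block.

M has Jordan form
J =
  [-1,  1,  0]
  [ 0, -1,  1]
  [ 0,  0, -1]
(up to reordering of blocks).

Per-block formulas:
  For a 3×3 Jordan block J_3(-1): exp(t · J_3(-1)) = e^(-1t)·(I + t·N + (t^2/2)·N^2), where N is the 3×3 nilpotent shift.

After assembling e^{tJ} and conjugating by P, we get:

e^{tM} =
  [t*exp(-t) + exp(-t), 0, -t*exp(-t)]
  [-t^2*exp(-t)/2 + t*exp(-t), exp(-t), t^2*exp(-t)/2 - 2*t*exp(-t)]
  [t*exp(-t), 0, -t*exp(-t) + exp(-t)]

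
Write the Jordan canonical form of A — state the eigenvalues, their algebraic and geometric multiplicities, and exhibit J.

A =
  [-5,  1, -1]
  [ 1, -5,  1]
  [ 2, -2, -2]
J_2(-4) ⊕ J_1(-4)

The characteristic polynomial is
  det(x·I − A) = x^3 + 12*x^2 + 48*x + 64 = (x + 4)^3

Eigenvalues and multiplicities (the geometric multiplicity of λ is n − rank(A − λI), which equals the number of Jordan blocks for λ):
  λ = -4: algebraic multiplicity = 3, geometric multiplicity = 2

Determining the block sizes for each eigenvalue:
  λ = -4: 2 blocks summing to 3 forces exactly one block of size 2 and the rest size 1 → block sizes [2, 1]

Assembling the blocks gives a Jordan form
J =
  [-4,  1,  0]
  [ 0, -4,  0]
  [ 0,  0, -4]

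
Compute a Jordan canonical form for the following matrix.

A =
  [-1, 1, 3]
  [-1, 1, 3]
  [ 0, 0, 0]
J_2(0) ⊕ J_1(0)

The characteristic polynomial is
  det(x·I − A) = x^3

Eigenvalues and multiplicities (the geometric multiplicity of λ is n − rank(A − λI), which equals the number of Jordan blocks for λ):
  λ = 0: algebraic multiplicity = 3, geometric multiplicity = 2

Determining the block sizes for each eigenvalue:
  λ = 0: 2 blocks summing to 3 forces exactly one block of size 2 and the rest size 1 → block sizes [2, 1]

Assembling the blocks gives a Jordan form
J =
  [0, 1, 0]
  [0, 0, 0]
  [0, 0, 0]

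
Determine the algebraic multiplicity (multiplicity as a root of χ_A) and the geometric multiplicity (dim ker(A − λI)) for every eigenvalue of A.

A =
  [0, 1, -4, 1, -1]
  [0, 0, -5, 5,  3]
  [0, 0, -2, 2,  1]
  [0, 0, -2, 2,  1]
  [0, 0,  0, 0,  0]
λ = 0: alg = 5, geom = 2

Step 1 — factor the characteristic polynomial to read off the algebraic multiplicities:
  χ_A(x) = x^5

Step 2 — compute geometric multiplicities via the rank-nullity identity g(λ) = n − rank(A − λI):
  rank(A − (0)·I) = 3, so dim ker(A − (0)·I) = n − 3 = 2

Summary:
  λ = 0: algebraic multiplicity = 5, geometric multiplicity = 2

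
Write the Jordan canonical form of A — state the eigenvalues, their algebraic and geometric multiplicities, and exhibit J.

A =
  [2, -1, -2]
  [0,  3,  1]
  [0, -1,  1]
J_3(2)

The characteristic polynomial is
  det(x·I − A) = x^3 - 6*x^2 + 12*x - 8 = (x - 2)^3

Eigenvalues and multiplicities (the geometric multiplicity of λ is n − rank(A − λI), which equals the number of Jordan blocks for λ):
  λ = 2: algebraic multiplicity = 3, geometric multiplicity = 1

Determining the block sizes for each eigenvalue:
  λ = 2: one block (gm = 1), so the single block has size am = 3 → block sizes [3]

Assembling the blocks gives a Jordan form
J =
  [2, 1, 0]
  [0, 2, 1]
  [0, 0, 2]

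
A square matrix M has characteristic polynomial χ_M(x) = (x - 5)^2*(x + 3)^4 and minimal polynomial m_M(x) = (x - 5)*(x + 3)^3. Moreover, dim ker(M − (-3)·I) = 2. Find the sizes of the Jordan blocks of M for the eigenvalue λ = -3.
Block sizes for λ = -3: [3, 1]

Step 1 — from the characteristic polynomial, algebraic multiplicity of λ = -3 is 4. From dim ker(M − (-3)·I) = 2, there are exactly 2 Jordan blocks for λ = -3.
Step 2 — from the minimal polynomial, the factor (x + 3)^3 tells us the largest block for λ = -3 has size 3.
Step 3 — with total size 4, 2 blocks, and largest block 3, the block sizes (in nonincreasing order) are [3, 1].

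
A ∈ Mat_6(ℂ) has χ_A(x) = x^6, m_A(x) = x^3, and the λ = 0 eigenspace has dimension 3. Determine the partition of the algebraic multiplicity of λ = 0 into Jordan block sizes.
Block sizes for λ = 0: [3, 2, 1]

Step 1 — from the characteristic polynomial, algebraic multiplicity of λ = 0 is 6. From dim ker(A − (0)·I) = 3, there are exactly 3 Jordan blocks for λ = 0.
Step 2 — from the minimal polynomial, the factor (x − 0)^3 tells us the largest block for λ = 0 has size 3.
Step 3 — with total size 6, 3 blocks, and largest block 3, the block sizes (in nonincreasing order) are [3, 2, 1].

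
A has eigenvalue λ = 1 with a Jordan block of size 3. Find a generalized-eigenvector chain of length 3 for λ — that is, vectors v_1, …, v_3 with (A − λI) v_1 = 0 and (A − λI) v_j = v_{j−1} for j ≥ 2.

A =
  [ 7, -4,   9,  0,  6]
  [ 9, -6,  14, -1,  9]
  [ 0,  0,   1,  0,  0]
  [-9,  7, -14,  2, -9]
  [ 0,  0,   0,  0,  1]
A Jordan chain for λ = 1 of length 3:
v_1 = (4, 6, 0, -6, 0)ᵀ
v_2 = (-4, -7, 0, 7, 0)ᵀ
v_3 = (0, 1, 0, 0, 0)ᵀ

Let N = A − (1)·I. We want v_3 with N^3 v_3 = 0 but N^2 v_3 ≠ 0; then v_{j-1} := N · v_j for j = 3, …, 2.

Pick v_3 = (0, 1, 0, 0, 0)ᵀ.
Then v_2 = N · v_3 = (-4, -7, 0, 7, 0)ᵀ.
Then v_1 = N · v_2 = (4, 6, 0, -6, 0)ᵀ.

Sanity check: (A − (1)·I) v_1 = (0, 0, 0, 0, 0)ᵀ = 0. ✓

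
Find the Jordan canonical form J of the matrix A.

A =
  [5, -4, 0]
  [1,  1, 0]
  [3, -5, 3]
J_3(3)

The characteristic polynomial is
  det(x·I − A) = x^3 - 9*x^2 + 27*x - 27 = (x - 3)^3

Eigenvalues and multiplicities (the geometric multiplicity of λ is n − rank(A − λI), which equals the number of Jordan blocks for λ):
  λ = 3: algebraic multiplicity = 3, geometric multiplicity = 1

Determining the block sizes for each eigenvalue:
  λ = 3: one block (gm = 1), so the single block has size am = 3 → block sizes [3]

Assembling the blocks gives a Jordan form
J =
  [3, 1, 0]
  [0, 3, 1]
  [0, 0, 3]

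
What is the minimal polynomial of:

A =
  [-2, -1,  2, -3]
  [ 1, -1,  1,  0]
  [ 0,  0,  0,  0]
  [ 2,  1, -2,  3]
x^3

The characteristic polynomial is χ_A(x) = x^4, so the eigenvalues are known. The minimal polynomial is
  m_A(x) = Π_λ (x − λ)^{k_λ}
where k_λ is the size of the *largest* Jordan block for λ (equivalently, the smallest k with (A − λI)^k v = 0 for every generalised eigenvector v of λ).

  λ = 0: largest Jordan block has size 3, contributing (x − 0)^3

So m_A(x) = x^3 = x^3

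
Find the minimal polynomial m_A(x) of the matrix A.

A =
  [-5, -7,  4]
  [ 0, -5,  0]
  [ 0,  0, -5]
x^2 + 10*x + 25

The characteristic polynomial is χ_A(x) = (x + 5)^3, so the eigenvalues are known. The minimal polynomial is
  m_A(x) = Π_λ (x − λ)^{k_λ}
where k_λ is the size of the *largest* Jordan block for λ (equivalently, the smallest k with (A − λI)^k v = 0 for every generalised eigenvector v of λ).

  λ = -5: largest Jordan block has size 2, contributing (x + 5)^2

So m_A(x) = (x + 5)^2 = x^2 + 10*x + 25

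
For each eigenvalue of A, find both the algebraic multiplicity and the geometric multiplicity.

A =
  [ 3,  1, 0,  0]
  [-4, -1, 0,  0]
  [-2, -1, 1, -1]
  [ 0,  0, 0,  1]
λ = 1: alg = 4, geom = 2

Step 1 — factor the characteristic polynomial to read off the algebraic multiplicities:
  χ_A(x) = (x - 1)^4

Step 2 — compute geometric multiplicities via the rank-nullity identity g(λ) = n − rank(A − λI):
  rank(A − (1)·I) = 2, so dim ker(A − (1)·I) = n − 2 = 2

Summary:
  λ = 1: algebraic multiplicity = 4, geometric multiplicity = 2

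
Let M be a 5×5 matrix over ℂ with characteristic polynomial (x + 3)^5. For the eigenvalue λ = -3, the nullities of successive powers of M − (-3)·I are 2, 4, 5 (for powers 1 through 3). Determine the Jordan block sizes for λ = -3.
Block sizes for λ = -3: [3, 2]

From the dimensions of kernels of powers, the number of Jordan blocks of size at least j is d_j − d_{j−1} where d_j = dim ker(N^j) (with d_0 = 0). Computing the differences gives [2, 2, 1].
The number of blocks of size exactly k is (#blocks of size ≥ k) − (#blocks of size ≥ k + 1), so the partition is: 1 block(s) of size 2, 1 block(s) of size 3.
In nonincreasing order the block sizes are [3, 2].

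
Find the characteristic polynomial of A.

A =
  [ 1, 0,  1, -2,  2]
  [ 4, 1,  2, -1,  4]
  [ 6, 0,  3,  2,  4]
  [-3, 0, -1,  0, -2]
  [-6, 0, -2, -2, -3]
x^5 - 2*x^4 - 2*x^3 + 8*x^2 - 7*x + 2

Expanding det(x·I − A) (e.g. by cofactor expansion or by noting that A is similar to its Jordan form J, which has the same characteristic polynomial as A) gives
  χ_A(x) = x^5 - 2*x^4 - 2*x^3 + 8*x^2 - 7*x + 2
which factors as (x - 1)^4*(x + 2). The eigenvalues (with algebraic multiplicities) are λ = -2 with multiplicity 1, λ = 1 with multiplicity 4.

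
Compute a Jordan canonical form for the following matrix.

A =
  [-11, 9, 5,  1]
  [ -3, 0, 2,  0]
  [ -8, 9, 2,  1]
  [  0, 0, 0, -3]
J_3(-3) ⊕ J_1(-3)

The characteristic polynomial is
  det(x·I − A) = x^4 + 12*x^3 + 54*x^2 + 108*x + 81 = (x + 3)^4

Eigenvalues and multiplicities (the geometric multiplicity of λ is n − rank(A − λI), which equals the number of Jordan blocks for λ):
  λ = -3: algebraic multiplicity = 4, geometric multiplicity = 2

Determining the block sizes for each eigenvalue:
  λ = -3: with am = 4 and gm = 2, the partition is not yet determined (e.g. several partitions of 4 into 2 parts exist). Let N = A − (-3)·I. Computing rank(N^1) = 2, rank(N^2) = 1, rank(N^3) = 0; the number of blocks of size ≥ j is rank(N^{j−1}) − rank(N^j), giving [2, 1, 1]. So we have 1 block(s) of size 3, 1 block(s) of size 1 → block sizes [3, 1]

Assembling the blocks gives a Jordan form
J =
  [-3,  1,  0,  0]
  [ 0, -3,  1,  0]
  [ 0,  0, -3,  0]
  [ 0,  0,  0, -3]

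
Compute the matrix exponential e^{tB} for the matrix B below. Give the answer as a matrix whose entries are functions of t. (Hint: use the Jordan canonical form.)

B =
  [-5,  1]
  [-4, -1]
e^{tB} =
  [-2*t*exp(-3*t) + exp(-3*t), t*exp(-3*t)]
  [-4*t*exp(-3*t), 2*t*exp(-3*t) + exp(-3*t)]

Strategy: write B = P · J · P⁻¹ where J is a Jordan canonical form, so e^{tB} = P · e^{tJ} · P⁻¹, and e^{tJ} can be computed block-by-block.

B has Jordan form
J =
  [-3,  1]
  [ 0, -3]
(up to reordering of blocks).

Per-block formulas:
  For a 2×2 Jordan block J_2(-3): exp(t · J_2(-3)) = e^(-3t)·(I + t·N), where N is the 2×2 nilpotent shift.

After assembling e^{tJ} and conjugating by P, we get:

e^{tB} =
  [-2*t*exp(-3*t) + exp(-3*t), t*exp(-3*t)]
  [-4*t*exp(-3*t), 2*t*exp(-3*t) + exp(-3*t)]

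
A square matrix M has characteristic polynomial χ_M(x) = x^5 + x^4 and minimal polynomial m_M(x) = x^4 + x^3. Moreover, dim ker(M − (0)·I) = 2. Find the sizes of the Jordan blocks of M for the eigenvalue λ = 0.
Block sizes for λ = 0: [3, 1]

Step 1 — from the characteristic polynomial, algebraic multiplicity of λ = 0 is 4. From dim ker(M − (0)·I) = 2, there are exactly 2 Jordan blocks for λ = 0.
Step 2 — from the minimal polynomial, the factor (x − 0)^3 tells us the largest block for λ = 0 has size 3.
Step 3 — with total size 4, 2 blocks, and largest block 3, the block sizes (in nonincreasing order) are [3, 1].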